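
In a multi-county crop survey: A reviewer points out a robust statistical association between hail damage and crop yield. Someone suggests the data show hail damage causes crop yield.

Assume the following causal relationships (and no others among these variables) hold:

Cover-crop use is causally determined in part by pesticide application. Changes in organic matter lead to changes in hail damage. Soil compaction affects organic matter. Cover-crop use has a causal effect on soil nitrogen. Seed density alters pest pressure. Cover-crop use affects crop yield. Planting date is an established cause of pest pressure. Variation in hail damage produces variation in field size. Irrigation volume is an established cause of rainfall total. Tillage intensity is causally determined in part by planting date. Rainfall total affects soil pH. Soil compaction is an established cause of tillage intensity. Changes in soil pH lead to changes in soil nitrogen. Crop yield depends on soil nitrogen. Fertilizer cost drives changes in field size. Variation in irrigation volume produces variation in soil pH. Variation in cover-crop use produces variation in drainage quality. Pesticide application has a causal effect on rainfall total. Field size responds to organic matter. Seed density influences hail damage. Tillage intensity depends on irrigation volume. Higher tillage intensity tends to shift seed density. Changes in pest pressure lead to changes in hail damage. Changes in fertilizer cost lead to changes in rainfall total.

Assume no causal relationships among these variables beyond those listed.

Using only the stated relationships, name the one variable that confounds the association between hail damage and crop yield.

irrigation volume

Irrigation volume has a causal path to hail damage (irrigation volume → tillage intensity → seed density → hail damage) and a separate causal path to crop yield (irrigation volume → soil pH → soil nitrogen → crop yield), so it is a common cause of both.
No stated relationship gives hail damage a causal route to crop yield, so the correlation is explained by the shared upstream cause rather than a direct effect.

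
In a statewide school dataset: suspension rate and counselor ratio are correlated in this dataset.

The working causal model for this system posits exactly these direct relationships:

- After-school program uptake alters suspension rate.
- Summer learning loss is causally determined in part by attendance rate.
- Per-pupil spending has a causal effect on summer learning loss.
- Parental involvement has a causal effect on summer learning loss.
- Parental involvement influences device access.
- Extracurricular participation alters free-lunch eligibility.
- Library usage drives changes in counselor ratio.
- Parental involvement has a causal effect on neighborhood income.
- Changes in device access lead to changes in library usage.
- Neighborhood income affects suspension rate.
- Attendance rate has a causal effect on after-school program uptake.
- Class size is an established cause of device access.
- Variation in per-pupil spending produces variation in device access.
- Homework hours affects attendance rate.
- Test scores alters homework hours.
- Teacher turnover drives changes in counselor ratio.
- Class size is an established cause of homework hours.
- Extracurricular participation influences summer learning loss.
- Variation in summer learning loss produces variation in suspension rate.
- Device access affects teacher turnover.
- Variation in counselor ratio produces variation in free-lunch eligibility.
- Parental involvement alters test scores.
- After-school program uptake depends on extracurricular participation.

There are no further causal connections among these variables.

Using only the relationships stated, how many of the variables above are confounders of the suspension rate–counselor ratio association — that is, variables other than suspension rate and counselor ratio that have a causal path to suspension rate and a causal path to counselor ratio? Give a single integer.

The common causes are: class size (to suspension rate via class size → homework hours → attendance rate → after-school program uptake → suspension rate; to counselor ratio via class size → device access → teacher turnover → counselor ratio); parental involvement (to suspension rate via parental involvement → summer learning loss → suspension rate; to counselor ratio via parental involvement → device access → teacher turnover → counselor ratio); per-pupil spending (to suspension rate via per-pupil spending → summer learning loss → suspension rate; to counselor ratio via per-pupil spending → device access → teacher turnover → counselor ratio).
Every other variable lacks a causal path to at least one of suspension rate and counselor ratio.

3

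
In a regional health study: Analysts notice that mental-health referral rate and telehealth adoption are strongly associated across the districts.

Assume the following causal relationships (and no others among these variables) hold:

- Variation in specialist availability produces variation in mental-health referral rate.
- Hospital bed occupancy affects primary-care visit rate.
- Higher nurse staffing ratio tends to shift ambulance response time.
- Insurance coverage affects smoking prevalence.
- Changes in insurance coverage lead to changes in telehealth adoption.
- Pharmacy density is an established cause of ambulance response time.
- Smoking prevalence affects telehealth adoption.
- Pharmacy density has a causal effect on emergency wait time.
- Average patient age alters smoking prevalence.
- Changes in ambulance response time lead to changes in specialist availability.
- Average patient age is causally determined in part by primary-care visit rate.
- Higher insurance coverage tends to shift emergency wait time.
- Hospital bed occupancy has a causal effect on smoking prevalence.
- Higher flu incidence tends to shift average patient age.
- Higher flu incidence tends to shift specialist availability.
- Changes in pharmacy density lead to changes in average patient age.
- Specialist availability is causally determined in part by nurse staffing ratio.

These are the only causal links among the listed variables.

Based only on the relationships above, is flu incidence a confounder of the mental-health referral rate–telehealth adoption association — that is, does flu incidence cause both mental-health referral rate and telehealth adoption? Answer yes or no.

yes

Flu incidence has a causal path to mental-health referral rate (flu incidence → specialist availability → mental-health referral rate) and to telehealth adoption (flu incidence → average patient age → smoking prevalence → telehealth adoption), so it is a common cause of both — a confounder.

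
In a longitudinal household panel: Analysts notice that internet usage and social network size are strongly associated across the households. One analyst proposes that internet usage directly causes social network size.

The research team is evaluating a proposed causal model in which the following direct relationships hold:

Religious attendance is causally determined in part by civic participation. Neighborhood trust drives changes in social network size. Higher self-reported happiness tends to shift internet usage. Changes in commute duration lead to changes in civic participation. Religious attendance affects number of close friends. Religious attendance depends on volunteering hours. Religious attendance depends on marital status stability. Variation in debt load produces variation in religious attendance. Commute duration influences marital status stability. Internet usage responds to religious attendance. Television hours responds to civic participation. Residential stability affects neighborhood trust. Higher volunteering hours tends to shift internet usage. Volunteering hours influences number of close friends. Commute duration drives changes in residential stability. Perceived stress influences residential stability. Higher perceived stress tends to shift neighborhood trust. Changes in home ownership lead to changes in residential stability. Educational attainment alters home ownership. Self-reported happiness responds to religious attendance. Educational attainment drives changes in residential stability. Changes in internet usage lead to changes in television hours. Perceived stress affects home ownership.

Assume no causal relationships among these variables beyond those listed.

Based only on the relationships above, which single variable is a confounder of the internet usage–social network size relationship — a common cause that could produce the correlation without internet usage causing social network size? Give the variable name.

Commute duration has a causal path to internet usage (commute duration → marital status stability → religious attendance → internet usage) and a separate causal path to social network size (commute duration → residential stability → neighborhood trust → social network size), so it is a common cause of both.
No stated relationship gives internet usage a causal route to social network size, so the correlation is explained by the shared upstream cause rather than a direct effect.

commute duration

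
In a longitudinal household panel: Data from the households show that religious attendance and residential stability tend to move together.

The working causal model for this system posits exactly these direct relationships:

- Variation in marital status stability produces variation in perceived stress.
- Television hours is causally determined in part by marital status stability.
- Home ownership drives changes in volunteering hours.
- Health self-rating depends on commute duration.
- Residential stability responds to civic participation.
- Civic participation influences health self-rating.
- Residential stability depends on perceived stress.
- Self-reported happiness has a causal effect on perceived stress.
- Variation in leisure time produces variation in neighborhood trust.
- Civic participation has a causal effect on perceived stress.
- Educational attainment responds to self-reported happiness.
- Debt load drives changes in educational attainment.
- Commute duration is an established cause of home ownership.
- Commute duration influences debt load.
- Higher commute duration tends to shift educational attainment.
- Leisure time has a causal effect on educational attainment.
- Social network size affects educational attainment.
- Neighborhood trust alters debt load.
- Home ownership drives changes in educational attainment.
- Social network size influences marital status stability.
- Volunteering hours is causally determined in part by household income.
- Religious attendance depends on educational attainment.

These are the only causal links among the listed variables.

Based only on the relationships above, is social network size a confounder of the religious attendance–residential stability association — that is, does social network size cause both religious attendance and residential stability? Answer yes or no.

yes

Social network size has a causal path to religious attendance (social network size → educational attainment → religious attendance) and to residential stability (social network size → marital status stability → perceived stress → residential stability), so it is a common cause of both — a confounder.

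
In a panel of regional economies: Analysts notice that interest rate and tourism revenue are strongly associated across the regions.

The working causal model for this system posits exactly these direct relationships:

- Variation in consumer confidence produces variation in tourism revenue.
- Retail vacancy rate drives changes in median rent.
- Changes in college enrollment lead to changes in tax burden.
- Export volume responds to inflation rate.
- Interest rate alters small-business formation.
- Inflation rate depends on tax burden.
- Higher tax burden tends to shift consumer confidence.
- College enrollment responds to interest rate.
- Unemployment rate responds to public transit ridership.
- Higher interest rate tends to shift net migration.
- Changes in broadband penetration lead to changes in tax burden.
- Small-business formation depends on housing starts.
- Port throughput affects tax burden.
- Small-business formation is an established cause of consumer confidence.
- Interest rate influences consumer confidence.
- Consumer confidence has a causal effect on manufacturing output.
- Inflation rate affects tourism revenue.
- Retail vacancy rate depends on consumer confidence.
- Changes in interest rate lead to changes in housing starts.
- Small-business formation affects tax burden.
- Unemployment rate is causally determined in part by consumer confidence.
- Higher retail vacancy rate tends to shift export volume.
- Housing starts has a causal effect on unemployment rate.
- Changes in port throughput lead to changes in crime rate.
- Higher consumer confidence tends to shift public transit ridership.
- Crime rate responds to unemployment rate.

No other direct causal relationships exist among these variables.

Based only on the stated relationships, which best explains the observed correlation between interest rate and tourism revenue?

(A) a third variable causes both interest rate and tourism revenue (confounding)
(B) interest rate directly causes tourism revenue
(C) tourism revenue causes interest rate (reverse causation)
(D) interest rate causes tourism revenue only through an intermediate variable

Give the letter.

D

Interest rate reaches tourism revenue through interest rate → consumer confidence → tourism revenue — an indirect causal chain with no direct interest rate → tourism revenue link. No variable causes both interest rate and tourism revenue, so confounding is ruled out; the effect is mediated.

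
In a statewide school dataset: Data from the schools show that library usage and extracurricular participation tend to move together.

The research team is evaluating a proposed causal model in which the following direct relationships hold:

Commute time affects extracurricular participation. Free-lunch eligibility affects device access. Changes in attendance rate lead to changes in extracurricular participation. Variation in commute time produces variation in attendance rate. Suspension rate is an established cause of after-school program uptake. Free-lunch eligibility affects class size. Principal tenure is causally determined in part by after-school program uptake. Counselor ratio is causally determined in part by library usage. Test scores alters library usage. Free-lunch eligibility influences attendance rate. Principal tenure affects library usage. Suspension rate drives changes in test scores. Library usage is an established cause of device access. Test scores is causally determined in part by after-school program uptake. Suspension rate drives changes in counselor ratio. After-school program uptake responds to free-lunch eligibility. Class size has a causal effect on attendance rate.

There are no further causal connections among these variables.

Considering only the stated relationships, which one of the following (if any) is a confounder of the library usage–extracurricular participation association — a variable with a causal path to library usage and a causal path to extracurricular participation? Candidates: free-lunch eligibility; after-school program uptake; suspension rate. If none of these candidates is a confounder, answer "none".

Free-lunch eligibility causes library usage (free-lunch eligibility → after-school program uptake → test scores → library usage) and also causes extracurricular participation (free-lunch eligibility → attendance rate → extracurricular participation); it is a common cause of both.
Each of the other candidates lacks a causal path to at least one of library usage and extracurricular participation, so they do not confound the relationship.

free-lunch eligibility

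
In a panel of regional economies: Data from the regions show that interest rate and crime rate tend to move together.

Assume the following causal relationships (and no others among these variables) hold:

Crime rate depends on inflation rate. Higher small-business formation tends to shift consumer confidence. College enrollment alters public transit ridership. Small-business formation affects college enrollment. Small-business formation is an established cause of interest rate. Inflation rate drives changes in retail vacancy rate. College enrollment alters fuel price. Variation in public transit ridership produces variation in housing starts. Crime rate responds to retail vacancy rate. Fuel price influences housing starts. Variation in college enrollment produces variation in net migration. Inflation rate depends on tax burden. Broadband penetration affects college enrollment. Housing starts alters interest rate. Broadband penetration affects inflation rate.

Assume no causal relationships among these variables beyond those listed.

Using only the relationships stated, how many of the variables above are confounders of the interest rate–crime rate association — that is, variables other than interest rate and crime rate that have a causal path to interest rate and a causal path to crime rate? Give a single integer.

1

The common causes are: broadband penetration (to interest rate via broadband penetration → college enrollment → fuel price → housing starts → interest rate; to crime rate via broadband penetration → inflation rate → crime rate).
Every other variable lacks a causal path to at least one of interest rate and crime rate.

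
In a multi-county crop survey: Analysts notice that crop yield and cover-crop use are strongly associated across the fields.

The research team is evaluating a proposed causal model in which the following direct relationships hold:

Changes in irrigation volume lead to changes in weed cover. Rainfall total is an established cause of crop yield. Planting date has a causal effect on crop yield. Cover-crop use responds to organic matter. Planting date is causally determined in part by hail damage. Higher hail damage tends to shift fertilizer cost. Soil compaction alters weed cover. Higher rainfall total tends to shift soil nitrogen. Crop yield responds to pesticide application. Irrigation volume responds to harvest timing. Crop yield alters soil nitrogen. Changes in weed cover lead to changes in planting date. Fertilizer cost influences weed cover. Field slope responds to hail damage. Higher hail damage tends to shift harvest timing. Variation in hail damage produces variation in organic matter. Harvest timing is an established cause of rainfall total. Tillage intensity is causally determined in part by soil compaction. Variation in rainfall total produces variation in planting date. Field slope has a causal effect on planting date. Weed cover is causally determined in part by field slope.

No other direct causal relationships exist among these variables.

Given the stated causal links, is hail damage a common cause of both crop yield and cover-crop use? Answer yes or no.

yes

Hail damage has a causal path to crop yield (hail damage → planting date → crop yield) and to cover-crop use (hail damage → organic matter → cover-crop use), so it is a common cause of both — a confounder.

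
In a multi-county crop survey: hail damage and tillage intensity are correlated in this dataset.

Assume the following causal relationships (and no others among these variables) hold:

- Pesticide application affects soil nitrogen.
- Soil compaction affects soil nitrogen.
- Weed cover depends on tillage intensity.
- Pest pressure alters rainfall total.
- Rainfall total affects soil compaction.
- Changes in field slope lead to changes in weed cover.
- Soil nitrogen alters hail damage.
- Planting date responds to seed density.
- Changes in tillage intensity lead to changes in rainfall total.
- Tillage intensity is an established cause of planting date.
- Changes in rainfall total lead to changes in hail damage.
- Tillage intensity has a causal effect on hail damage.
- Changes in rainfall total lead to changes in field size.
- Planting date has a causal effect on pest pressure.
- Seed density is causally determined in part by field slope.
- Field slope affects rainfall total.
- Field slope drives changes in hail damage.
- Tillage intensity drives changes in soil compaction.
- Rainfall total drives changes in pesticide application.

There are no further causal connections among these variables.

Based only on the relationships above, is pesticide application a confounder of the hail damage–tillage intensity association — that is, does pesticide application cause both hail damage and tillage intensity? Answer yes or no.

Pesticide application has no stated causal path to tillage intensity. A confounder must cause both variables, so pesticide application does not qualify.

no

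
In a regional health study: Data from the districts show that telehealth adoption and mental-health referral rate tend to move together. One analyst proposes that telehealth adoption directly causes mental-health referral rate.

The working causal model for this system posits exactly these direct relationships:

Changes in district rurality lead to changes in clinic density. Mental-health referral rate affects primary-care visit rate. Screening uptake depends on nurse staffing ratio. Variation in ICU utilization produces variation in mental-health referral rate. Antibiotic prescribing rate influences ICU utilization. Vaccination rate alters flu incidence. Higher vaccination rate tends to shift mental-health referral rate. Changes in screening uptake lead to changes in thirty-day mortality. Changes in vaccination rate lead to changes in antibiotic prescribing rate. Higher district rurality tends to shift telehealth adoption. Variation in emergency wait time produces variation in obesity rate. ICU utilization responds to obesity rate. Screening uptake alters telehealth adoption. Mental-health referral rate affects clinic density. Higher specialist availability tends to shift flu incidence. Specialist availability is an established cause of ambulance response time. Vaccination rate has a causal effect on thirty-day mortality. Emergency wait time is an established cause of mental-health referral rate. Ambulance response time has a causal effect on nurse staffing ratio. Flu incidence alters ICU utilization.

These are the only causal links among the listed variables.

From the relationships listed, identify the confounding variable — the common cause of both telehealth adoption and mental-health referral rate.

specialist availability

Specialist availability has a causal path to telehealth adoption (specialist availability → ambulance response time → nurse staffing ratio → screening uptake → telehealth adoption) and a separate causal path to mental-health referral rate (specialist availability → flu incidence → ICU utilization → mental-health referral rate), so it is a common cause of both.
No stated relationship gives telehealth adoption a causal route to mental-health referral rate, so the correlation is explained by the shared upstream cause rather than a direct effect.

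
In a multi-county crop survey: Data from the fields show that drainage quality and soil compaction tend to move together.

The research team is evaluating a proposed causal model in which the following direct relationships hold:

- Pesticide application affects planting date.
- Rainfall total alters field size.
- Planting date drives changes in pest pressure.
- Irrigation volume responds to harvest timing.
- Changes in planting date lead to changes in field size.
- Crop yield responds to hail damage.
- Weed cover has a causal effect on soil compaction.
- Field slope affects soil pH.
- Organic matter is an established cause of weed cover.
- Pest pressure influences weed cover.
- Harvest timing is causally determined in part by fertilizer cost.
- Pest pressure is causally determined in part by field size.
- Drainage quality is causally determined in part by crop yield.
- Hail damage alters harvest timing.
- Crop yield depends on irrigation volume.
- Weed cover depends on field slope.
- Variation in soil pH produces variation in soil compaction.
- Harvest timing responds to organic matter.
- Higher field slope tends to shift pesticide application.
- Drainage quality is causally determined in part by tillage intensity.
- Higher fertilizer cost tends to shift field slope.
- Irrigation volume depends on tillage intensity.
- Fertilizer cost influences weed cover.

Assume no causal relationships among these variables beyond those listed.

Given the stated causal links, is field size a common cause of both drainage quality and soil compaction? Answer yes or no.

Field size has no stated causal path to drainage quality. A confounder must cause both variables, so field size does not qualify.

no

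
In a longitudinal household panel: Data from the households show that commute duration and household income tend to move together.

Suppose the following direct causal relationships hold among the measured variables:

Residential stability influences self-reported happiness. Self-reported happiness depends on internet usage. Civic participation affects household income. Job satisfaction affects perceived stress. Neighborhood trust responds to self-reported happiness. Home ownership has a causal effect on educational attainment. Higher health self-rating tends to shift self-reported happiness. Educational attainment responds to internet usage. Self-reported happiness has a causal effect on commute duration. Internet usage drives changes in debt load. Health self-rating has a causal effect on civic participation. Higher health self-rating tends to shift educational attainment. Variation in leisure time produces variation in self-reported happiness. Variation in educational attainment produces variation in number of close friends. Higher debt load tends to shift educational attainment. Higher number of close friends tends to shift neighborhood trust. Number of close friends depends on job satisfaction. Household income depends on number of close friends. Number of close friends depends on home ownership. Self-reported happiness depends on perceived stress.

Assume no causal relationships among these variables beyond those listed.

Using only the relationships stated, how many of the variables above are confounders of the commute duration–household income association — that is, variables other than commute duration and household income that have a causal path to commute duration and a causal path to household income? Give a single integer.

3

The common causes are: health self-rating (to commute duration via health self-rating → self-reported happiness → commute duration; to household income via health self-rating → civic participation → household income); internet usage (to commute duration via internet usage → self-reported happiness → commute duration; to household income via internet usage → educational attainment → number of close friends → household income); job satisfaction (to commute duration via job satisfaction → perceived stress → self-reported happiness → commute duration; to household income via job satisfaction → number of close friends → household income).
Every other variable lacks a causal path to at least one of commute duration and household income.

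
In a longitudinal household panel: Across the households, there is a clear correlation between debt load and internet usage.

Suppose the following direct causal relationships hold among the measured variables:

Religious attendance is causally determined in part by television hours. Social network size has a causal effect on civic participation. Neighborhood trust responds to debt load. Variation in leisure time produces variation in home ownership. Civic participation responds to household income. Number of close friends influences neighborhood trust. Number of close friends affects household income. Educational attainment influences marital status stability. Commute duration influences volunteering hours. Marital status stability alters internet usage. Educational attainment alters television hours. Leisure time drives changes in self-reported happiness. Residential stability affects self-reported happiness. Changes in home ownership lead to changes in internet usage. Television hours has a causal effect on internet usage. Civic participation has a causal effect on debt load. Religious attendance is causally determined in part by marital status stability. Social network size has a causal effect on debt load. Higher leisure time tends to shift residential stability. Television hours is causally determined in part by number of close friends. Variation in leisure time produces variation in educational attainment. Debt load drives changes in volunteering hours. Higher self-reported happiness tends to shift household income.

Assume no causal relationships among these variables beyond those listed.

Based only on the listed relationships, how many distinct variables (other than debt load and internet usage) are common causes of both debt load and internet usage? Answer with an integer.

The common causes are: leisure time (to debt load via leisure time → self-reported happiness → household income → civic participation → debt load; to internet usage via leisure time → home ownership → internet usage); number of close friends (to debt load via number of close friends → household income → civic participation → debt load; to internet usage via number of close friends → television hours → internet usage).
Every other variable lacks a causal path to at least one of debt load and internet usage.

2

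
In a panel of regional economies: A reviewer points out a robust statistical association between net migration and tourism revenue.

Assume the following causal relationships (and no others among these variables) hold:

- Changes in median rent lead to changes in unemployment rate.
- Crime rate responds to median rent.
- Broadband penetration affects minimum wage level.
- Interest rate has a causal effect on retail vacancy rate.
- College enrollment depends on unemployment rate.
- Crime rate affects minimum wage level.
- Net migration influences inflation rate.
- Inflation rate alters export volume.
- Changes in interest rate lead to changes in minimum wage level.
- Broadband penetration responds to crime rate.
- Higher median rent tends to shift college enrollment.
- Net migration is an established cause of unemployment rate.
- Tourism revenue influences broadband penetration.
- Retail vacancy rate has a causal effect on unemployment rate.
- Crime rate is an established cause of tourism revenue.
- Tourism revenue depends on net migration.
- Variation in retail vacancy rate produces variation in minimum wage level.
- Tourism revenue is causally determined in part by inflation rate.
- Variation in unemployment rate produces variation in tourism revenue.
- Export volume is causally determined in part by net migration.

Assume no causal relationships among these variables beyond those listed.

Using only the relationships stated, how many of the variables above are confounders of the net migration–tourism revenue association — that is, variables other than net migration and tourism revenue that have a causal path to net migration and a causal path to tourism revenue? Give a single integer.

0

No listed variable has a causal path to both net migration and tourism revenue, so there are no common causes.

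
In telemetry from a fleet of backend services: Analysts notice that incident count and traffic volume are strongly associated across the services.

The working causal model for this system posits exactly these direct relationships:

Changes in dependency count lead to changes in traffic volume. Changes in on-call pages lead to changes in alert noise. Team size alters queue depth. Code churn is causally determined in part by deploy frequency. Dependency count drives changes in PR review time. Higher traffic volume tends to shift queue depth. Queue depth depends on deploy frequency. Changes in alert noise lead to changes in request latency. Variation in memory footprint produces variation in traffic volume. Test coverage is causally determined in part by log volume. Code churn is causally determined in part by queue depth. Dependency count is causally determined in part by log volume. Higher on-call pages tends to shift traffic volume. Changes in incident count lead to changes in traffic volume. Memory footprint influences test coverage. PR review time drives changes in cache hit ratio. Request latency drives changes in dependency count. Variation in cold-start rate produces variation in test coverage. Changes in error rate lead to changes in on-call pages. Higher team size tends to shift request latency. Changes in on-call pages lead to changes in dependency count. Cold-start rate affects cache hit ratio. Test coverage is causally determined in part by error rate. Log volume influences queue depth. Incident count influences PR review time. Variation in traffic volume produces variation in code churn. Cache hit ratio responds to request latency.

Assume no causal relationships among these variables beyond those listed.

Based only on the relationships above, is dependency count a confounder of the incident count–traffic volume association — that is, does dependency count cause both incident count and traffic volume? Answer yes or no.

Dependency count has no stated causal path to incident count. A confounder must cause both variables, so dependency count does not qualify.

no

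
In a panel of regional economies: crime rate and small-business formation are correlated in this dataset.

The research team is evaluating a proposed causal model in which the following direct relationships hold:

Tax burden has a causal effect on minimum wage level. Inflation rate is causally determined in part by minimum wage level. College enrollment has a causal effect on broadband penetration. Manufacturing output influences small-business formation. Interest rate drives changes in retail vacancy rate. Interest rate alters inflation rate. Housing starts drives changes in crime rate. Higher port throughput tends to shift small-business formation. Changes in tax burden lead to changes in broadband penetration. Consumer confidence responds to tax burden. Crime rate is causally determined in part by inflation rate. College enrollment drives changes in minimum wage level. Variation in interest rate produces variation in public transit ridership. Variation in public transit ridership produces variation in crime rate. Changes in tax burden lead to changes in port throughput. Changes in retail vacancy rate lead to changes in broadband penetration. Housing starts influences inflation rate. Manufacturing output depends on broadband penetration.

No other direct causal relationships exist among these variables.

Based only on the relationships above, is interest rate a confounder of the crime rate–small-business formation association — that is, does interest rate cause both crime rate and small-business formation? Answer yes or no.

yes

Interest rate has a causal path to crime rate (interest rate → inflation rate → crime rate) and to small-business formation (interest rate → retail vacancy rate → broadband penetration → manufacturing output → small-business formation), so it is a common cause of both — a confounder.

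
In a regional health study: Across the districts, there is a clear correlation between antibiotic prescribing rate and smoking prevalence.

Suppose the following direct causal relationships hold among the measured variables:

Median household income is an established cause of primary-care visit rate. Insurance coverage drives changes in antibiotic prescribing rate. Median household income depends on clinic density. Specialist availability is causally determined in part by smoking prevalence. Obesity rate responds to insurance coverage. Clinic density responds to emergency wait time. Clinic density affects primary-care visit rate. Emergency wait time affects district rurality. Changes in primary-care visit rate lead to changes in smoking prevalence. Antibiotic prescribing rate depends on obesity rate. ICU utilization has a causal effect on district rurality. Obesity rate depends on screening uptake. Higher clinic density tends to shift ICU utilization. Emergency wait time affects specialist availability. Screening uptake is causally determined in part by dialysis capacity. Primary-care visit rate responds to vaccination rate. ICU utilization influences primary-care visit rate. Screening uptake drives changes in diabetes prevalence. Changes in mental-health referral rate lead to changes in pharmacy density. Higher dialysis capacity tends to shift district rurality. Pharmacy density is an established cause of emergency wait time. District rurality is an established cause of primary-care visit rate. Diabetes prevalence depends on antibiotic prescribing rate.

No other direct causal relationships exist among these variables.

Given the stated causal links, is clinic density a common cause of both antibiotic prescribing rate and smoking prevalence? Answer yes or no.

no

Clinic density has no stated causal path to antibiotic prescribing rate. A confounder must cause both variables, so clinic density does not qualify.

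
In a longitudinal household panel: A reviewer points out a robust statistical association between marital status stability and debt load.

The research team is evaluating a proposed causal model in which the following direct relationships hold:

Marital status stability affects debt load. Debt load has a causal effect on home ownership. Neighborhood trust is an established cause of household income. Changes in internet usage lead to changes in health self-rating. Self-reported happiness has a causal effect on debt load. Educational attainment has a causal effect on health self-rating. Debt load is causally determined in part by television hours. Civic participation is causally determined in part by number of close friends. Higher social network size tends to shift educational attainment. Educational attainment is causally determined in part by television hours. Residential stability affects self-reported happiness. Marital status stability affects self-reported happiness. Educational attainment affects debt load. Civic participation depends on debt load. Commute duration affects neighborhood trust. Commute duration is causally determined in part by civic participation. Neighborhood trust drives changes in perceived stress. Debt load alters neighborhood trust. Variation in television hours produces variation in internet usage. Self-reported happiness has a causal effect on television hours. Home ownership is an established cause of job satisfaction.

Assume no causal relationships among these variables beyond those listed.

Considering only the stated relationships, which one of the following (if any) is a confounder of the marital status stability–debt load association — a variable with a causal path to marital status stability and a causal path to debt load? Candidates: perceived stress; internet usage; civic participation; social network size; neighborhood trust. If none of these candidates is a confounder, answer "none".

None of the listed candidates has causal paths to both marital status stability and debt load in the stated relationships, so none is a common cause.

none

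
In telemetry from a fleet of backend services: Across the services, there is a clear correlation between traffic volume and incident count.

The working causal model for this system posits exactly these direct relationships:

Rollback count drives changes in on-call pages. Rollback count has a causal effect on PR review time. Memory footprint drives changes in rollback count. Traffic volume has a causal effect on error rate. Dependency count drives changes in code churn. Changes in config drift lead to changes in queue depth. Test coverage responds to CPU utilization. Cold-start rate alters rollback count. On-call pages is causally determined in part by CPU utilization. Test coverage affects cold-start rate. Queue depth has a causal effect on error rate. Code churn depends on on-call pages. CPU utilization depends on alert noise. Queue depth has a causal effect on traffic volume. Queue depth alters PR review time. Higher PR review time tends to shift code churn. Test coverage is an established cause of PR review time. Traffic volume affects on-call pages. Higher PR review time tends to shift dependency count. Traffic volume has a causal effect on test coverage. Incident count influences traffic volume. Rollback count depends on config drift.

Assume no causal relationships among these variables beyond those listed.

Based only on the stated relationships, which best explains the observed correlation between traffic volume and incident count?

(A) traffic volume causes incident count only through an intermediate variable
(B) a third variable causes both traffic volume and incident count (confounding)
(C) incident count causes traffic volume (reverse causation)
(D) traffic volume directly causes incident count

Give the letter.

The stated link runs incident count → traffic volume; traffic volume has no causal path to incident count. No variable causes both, so confounding is ruled out. The correlation reflects reverse causation.

C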